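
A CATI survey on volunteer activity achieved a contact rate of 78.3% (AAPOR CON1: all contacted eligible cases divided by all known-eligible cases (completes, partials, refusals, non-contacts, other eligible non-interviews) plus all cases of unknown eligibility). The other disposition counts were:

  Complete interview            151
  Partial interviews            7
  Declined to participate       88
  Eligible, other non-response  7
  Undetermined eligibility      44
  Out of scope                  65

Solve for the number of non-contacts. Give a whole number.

26

Numerator → 151 + 7 + 88 + 7 = 253
CON1 = 253 / D = 0.783
D = 253 / 0.783 = 323.1
Remaining denominator categories sum to 297
non-contacts = 323.1 − 297 ≈ 26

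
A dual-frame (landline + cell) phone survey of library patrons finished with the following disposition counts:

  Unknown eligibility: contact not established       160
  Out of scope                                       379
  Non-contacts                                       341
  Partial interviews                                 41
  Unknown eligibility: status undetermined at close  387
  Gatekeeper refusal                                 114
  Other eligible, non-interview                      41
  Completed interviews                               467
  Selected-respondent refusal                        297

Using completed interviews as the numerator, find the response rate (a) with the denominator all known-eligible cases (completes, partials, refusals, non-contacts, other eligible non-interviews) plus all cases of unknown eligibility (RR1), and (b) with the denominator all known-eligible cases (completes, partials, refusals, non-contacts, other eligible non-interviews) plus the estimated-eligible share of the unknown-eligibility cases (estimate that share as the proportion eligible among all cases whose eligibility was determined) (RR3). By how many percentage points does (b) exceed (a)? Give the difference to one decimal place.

1.8

Refusals = 114 + 297 = 411
Unknown eligibility = 160 + 387 = 547
Numerator: 467
Denominator: 467 + 41 + 411 + 341 + 41 + 547 = 1848
RR1 = 467 / 1848 = 0.2527
Determined eligible: 467 + 41 + 411 + 341 + 41 = 1301
e = 1301 / (1301 + 379) = 1301 / 1680 = 0.7744
Eligible share of unknowns: 0.7744 × 547 = 423.60
Denominator: 1301 + 423.60 = 1724.60
RR3 = 467 / 1724.60 = 0.2708
Difference = 27.08 − 25.27 = 1.81 percentage points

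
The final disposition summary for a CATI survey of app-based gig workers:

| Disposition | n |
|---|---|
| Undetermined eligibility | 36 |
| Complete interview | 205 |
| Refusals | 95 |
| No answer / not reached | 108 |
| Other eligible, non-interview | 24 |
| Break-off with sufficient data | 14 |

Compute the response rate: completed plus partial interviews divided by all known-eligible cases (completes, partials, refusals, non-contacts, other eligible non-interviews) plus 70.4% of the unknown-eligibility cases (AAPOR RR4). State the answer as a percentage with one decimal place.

Num: 205 + 14 = 219
Eligible (known): 205 + 14 + 95 + 108 + 24 = 446
Eligible share of unknowns: 0.7040 × 36 = 25.34
Base: 446 + 25.34 = 471.34
RR4 = 219 / 471.34 = 0.4646

46.5%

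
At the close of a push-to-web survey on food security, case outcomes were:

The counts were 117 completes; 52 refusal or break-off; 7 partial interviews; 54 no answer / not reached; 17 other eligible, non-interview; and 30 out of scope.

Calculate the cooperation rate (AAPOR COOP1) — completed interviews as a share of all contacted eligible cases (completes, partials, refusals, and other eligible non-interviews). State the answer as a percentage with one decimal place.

Top → 117
Denominator → 117 + 7 + 52 + 17 = 193
COOP1 = 117 / 193 = 0.6062

60.6%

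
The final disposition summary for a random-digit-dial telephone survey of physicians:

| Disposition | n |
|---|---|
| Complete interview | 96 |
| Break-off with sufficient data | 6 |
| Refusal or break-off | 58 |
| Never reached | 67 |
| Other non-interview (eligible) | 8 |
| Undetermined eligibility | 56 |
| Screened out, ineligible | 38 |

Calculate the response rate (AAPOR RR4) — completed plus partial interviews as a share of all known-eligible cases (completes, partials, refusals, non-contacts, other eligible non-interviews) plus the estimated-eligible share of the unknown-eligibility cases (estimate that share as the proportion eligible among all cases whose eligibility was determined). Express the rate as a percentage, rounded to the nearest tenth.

Num → 96 + 6 = 102
Eligible (known) → 96 + 6 + 58 + 67 + 8 = 235
e = 235 / (235 + 38) = 235 / 273 = 0.8608
Estimated eligible among unknowns → 0.8608 × 56 = 48.20
Denominator → 235 + 48.20 = 283.20
RR4 = 102 / 283.20 = 0.3602

36.0%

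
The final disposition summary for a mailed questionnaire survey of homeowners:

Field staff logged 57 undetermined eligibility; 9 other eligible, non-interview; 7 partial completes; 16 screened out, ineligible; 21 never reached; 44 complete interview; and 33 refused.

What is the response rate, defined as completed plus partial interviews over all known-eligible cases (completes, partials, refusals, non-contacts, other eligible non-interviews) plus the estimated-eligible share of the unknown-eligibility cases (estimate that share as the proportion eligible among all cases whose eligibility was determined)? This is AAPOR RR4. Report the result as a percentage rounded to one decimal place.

31.1%

Num = 44 + 7 = 51
Determined eligible = 44 + 7 + 33 + 21 + 9 = 114
e = 114 / (114 + 16) = 114 / 130 = 0.8769
Estimated eligible among unknowns = 0.8769 × 57 = 49.98
Denominator = 114 + 49.98 = 163.98
RR4 = 51 / 163.98 = 0.3110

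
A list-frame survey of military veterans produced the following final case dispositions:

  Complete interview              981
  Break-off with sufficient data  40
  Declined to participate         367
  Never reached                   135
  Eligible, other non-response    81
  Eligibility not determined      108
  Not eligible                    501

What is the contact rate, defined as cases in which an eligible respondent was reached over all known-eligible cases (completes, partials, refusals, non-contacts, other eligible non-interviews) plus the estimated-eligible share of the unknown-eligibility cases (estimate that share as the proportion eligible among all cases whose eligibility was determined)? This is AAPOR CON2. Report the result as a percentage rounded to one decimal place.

87.1%

Top → 981 + 40 + 367 + 81 = 1469
Determined eligible → 981 + 40 + 367 + 135 + 81 = 1604
e = 1604 / (1604 + 501) = 1604 / 2105 = 0.7620
Estimated eligible among unknowns → 0.7620 × 108 = 82.30
Base → 1604 + 82.30 = 1686.30
CON2 = 1469 / 1686.30 = 0.8711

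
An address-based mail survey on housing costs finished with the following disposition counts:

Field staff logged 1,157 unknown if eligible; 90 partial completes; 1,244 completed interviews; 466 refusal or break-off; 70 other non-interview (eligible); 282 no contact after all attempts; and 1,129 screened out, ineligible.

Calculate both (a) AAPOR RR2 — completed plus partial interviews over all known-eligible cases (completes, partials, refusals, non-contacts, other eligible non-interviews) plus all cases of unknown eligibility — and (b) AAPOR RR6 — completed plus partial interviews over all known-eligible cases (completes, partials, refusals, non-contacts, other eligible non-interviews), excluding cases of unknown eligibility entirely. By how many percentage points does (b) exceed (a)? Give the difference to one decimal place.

21.7

Num = 1244 + 90 = 1334
Denom = 1244 + 90 + 466 + 282 + 70 + 1157 = 3309
RR2 = 1334 / 3309 = 0.4031
Denom = 1244 + 90 + 466 + 282 + 70 = 2152
RR6 = 1334 / 2152 = 0.6199
Difference = 61.99 − 40.31 = 21.68 percentage points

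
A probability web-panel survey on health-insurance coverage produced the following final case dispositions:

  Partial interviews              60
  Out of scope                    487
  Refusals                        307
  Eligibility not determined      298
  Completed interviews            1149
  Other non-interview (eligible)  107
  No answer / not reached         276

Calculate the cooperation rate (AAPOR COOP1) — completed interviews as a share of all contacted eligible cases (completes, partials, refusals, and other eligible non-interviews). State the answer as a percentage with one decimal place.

Num → 1149
Denominator → 1149 + 60 + 307 + 107 = 1623
COOP1 = 1149 / 1623 = 0.7079

70.8%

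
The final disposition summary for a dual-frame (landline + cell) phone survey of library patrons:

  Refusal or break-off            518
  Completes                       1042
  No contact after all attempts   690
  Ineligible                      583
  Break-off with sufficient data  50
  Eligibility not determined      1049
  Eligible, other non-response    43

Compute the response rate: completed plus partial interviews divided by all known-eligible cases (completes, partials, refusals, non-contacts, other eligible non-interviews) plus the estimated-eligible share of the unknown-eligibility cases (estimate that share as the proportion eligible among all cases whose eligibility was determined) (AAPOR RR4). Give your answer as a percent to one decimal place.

Top = 1042 + 50 = 1092
Known eligible = 1042 + 50 + 518 + 690 + 43 = 2343
e = 2343 / (2343 + 583) = 2343 / 2926 = 0.8008
Estimated eligible among unknowns = 0.8008 × 1049 = 840.04
Denom = 2343 + 840.04 = 3183.04
RR4 = 1092 / 3183.04 = 0.3431

34.3%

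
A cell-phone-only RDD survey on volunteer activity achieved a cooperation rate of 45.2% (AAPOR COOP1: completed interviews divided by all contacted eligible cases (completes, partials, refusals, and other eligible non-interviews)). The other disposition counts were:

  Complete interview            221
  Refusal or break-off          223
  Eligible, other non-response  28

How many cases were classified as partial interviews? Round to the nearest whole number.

COOP1 = 221 / D = 0.452
D = 221 / 0.452 = 488.9
Rest of base = 472
partial interviews = 488.9 − 472 ≈ 17

17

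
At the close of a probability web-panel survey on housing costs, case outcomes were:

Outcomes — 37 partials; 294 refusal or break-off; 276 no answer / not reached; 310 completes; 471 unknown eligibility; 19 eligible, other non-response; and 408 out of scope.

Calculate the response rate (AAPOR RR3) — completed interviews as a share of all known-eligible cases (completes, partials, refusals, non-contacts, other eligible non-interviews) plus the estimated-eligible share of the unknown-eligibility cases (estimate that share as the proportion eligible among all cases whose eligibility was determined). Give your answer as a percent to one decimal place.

24.5%

Num → 310
Known eligible → 310 + 37 + 294 + 276 + 19 = 936
e = 936 / (936 + 408) = 936 / 1344 = 0.6964
Estimated eligible among unknowns → 0.6964 × 471 = 328.00
Denom → 936 + 328.00 = 1264.00
RR3 = 310 / 1264.00 = 0.2453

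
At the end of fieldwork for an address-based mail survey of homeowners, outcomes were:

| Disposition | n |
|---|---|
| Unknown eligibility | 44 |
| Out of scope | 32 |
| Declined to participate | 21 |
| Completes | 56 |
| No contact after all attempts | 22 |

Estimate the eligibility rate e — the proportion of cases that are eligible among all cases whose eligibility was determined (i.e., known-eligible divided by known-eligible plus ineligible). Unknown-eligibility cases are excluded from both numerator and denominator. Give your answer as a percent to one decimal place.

Determined eligible: 56 + 21 + 22 = 99
e = 99 / (99 + 32) = 99 / 131 = 0.7557

75.6%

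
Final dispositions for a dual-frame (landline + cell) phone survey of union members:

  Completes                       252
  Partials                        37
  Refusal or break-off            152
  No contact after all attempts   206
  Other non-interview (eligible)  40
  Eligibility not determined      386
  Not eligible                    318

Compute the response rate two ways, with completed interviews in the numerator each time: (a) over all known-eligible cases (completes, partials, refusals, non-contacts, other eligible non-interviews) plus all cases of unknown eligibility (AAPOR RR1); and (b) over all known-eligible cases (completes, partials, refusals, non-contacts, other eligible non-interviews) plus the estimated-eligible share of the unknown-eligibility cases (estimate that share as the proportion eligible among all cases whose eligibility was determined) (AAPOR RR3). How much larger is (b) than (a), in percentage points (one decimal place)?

3.0

Top = 252
Base = 252 + 37 + 152 + 206 + 40 + 386 = 1073
RR1 = 252 / 1073 = 0.2349
Determined eligible = 252 + 37 + 152 + 206 + 40 = 687
e = 687 / (687 + 318) = 687 / 1005 = 0.6836
e × U = 0.6836 × 386 = 263.87
Base = 687 + 263.87 = 950.87
RR3 = 252 / 950.87 = 0.2650
Difference = 26.50 − 23.49 = 3.01 percentage points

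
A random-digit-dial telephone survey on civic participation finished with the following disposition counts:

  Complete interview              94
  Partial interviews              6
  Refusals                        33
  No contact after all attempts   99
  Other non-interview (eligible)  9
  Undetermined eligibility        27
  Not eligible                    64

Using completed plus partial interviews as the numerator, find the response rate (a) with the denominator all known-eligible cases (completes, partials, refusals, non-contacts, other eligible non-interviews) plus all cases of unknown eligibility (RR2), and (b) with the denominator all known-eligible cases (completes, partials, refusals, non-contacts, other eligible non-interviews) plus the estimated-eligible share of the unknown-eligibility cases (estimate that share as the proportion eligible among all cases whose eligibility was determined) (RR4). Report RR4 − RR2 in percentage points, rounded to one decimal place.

Num → 94 + 6 = 100
Denominator → 94 + 6 + 33 + 99 + 9 + 27 = 268
RR2 = 100 / 268 = 0.3731
Eligible (known) → 94 + 6 + 33 + 99 + 9 = 241
e = 241 / (241 + 64) = 241 / 305 = 0.7902
Estimated eligible among unknowns → 0.7902 × 27 = 21.34
Denominator → 241 + 21.34 = 262.34
RR4 = 100 / 262.34 = 0.3812
Difference = 38.12 − 37.31 = 0.81 percentage points

0.8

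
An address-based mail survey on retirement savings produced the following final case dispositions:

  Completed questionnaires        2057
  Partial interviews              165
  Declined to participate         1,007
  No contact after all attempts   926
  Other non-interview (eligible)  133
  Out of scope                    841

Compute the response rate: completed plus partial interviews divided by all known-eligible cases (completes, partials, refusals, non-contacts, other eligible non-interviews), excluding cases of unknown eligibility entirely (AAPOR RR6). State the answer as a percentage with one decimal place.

51.8%

Top → 2057 + 165 = 2222
Denom → 2057 + 165 + 1007 + 926 + 133 = 4288
RR6 = 2222 / 4288 = 0.5182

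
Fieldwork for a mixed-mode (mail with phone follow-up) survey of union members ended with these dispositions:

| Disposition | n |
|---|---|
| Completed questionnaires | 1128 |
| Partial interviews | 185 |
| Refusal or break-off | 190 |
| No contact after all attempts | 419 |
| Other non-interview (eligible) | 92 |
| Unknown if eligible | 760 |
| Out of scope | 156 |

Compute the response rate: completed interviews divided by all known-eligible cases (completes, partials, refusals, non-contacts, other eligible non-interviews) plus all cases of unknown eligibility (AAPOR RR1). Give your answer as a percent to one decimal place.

Numerator = 1128
Base = 1128 + 185 + 190 + 419 + 92 + 760 = 2774
RR1 = 1128 / 2774 = 0.4066

40.7%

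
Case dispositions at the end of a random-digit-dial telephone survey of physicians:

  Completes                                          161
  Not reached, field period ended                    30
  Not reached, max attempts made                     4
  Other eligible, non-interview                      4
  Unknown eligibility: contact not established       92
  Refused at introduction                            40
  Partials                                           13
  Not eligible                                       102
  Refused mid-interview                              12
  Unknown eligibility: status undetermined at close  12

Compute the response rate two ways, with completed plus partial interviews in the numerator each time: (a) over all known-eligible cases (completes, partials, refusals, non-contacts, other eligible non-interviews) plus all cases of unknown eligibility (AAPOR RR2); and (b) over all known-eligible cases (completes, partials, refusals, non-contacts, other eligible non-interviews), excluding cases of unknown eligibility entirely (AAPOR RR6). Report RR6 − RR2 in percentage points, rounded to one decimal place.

Refusal or break-off = 40 + 12 = 52
Non-contacts = 30 + 4 = 34
Eligibility not determined = 92 + 12 = 104
Num: 161 + 13 = 174
Denominator: 161 + 13 + 52 + 34 + 4 + 104 = 368
RR2 = 174 / 368 = 0.4728
Denominator: 161 + 13 + 52 + 34 + 4 = 264
RR6 = 174 / 264 = 0.6591
Difference = 65.91 − 47.28 = 18.63 percentage points

18.6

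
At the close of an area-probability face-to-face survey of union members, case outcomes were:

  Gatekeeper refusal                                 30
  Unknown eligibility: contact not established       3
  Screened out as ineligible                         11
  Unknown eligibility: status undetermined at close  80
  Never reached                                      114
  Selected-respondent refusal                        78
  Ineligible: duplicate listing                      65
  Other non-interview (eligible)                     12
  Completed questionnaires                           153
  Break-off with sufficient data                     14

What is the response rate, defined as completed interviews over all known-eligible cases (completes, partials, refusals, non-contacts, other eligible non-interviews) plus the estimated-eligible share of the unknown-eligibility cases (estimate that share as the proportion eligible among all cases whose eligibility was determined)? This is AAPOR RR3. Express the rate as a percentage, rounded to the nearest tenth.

Declined to participate = 30 + 78 = 108
Unknown eligibility = 3 + 80 = 83
Screened out, ineligible = 11 + 65 = 76
Numerator = 153
Eligible (known) = 153 + 14 + 108 + 114 + 12 = 401
e = 401 / (401 + 76) = 401 / 477 = 0.8407
e × U = 0.8407 × 83 = 69.78
Denom = 401 + 69.78 = 470.78
RR3 = 153 / 470.78 = 0.3250

32.5%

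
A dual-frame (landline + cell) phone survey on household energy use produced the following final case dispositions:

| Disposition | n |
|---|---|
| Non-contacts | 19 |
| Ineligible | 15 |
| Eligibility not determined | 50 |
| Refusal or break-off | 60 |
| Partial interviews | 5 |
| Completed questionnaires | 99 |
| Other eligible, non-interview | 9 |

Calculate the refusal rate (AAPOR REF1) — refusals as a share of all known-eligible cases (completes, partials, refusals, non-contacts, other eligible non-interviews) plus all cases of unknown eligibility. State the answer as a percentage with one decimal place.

Top = 60
Denominator = 99 + 5 + 60 + 19 + 9 + 50 = 242
REF1 = 60 / 242 = 0.2479

24.8%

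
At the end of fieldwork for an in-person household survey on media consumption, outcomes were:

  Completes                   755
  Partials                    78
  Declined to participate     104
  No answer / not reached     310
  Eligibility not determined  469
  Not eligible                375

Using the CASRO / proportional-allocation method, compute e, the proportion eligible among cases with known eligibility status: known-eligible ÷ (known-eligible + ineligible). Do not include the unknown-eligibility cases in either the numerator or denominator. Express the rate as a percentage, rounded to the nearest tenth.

76.9%

Known eligible → 755 + 78 + 104 + 310 = 1247
e = 1247 / (1247 + 375) = 1247 / 1622 = 0.7688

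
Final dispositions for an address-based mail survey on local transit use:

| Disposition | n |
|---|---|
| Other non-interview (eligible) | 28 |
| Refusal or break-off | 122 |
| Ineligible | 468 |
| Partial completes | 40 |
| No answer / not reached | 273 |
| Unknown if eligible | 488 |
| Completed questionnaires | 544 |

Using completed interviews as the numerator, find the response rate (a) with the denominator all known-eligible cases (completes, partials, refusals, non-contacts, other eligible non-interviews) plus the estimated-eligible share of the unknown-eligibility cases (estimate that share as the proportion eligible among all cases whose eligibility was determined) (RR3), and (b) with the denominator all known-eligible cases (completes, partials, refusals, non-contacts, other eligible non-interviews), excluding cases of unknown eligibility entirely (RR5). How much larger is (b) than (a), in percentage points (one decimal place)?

13.4

Num: 544
Eligible (known): 544 + 40 + 122 + 273 + 28 = 1007
e = 1007 / (1007 + 468) = 1007 / 1475 = 0.6827
Eligible share of unknowns: 0.6827 × 488 = 333.16
Denominator: 1007 + 333.16 = 1340.16
RR3 = 544 / 1340.16 = 0.4059
Denominator: 544 + 40 + 122 + 273 + 28 = 1007
RR5 = 544 / 1007 = 0.5402
Difference = 54.02 − 40.59 = 13.43 percentage points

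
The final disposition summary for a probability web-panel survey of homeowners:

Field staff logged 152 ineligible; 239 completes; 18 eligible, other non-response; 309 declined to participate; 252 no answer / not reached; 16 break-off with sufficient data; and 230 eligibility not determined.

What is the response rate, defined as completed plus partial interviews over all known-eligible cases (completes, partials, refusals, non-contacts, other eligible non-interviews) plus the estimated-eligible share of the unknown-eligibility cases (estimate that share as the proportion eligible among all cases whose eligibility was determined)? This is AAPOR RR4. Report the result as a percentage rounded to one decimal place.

24.8%

Top: 239 + 16 = 255
Known eligible: 239 + 16 + 309 + 252 + 18 = 834
e = 834 / (834 + 152) = 834 / 986 = 0.8458
e × U: 0.8458 × 230 = 194.53
Denom: 834 + 194.53 = 1028.53
RR4 = 255 / 1028.53 = 0.2479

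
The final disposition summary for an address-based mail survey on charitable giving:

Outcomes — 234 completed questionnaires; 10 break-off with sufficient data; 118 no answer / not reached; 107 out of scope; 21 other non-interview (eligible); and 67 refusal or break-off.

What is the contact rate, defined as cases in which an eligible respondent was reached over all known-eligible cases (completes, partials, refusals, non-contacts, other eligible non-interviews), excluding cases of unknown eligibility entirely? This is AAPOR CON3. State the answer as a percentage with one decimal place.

73.8%

Numerator → 234 + 10 + 67 + 21 = 332
Denominator → 234 + 10 + 67 + 118 + 21 = 450
CON3 = 332 / 450 = 0.7378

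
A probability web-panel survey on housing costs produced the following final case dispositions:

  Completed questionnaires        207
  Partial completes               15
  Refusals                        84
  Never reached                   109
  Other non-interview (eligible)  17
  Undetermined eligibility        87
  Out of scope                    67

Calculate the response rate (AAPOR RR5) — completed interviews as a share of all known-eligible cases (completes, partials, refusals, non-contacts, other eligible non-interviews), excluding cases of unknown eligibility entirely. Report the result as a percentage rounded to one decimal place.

Numerator: 207
Denom: 207 + 15 + 84 + 109 + 17 = 432
RR5 = 207 / 432 = 0.4792

47.9%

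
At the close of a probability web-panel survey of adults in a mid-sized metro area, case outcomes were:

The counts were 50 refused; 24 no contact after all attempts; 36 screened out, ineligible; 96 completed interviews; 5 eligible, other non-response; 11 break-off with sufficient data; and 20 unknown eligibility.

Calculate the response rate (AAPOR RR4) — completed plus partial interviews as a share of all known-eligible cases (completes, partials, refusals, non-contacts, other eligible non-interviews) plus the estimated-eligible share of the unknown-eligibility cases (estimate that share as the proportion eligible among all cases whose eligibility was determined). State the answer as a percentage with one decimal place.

Num = 96 + 11 = 107
Eligible (known) = 96 + 11 + 50 + 24 + 5 = 186
e = 186 / (186 + 36) = 186 / 222 = 0.8378
Eligible share of unknowns = 0.8378 × 20 = 16.76
Base = 186 + 16.76 = 202.76
RR4 = 107 / 202.76 = 0.5277

52.8%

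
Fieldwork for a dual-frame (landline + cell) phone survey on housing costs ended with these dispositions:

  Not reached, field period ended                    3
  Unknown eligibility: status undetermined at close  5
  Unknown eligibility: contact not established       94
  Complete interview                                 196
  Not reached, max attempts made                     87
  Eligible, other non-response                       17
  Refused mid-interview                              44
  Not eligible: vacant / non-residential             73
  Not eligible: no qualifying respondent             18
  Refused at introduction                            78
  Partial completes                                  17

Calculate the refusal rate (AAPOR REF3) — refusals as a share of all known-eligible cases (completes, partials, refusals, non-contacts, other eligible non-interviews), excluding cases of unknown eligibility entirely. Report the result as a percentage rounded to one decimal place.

Refused = 78 + 44 = 122
No answer / not reached = 3 + 87 = 90
Eligibility not determined = 94 + 5 = 99
Not eligible = 18 + 73 = 91
Top: 122
Denom: 196 + 17 + 122 + 90 + 17 = 442
REF3 = 122 / 442 = 0.2760

27.6%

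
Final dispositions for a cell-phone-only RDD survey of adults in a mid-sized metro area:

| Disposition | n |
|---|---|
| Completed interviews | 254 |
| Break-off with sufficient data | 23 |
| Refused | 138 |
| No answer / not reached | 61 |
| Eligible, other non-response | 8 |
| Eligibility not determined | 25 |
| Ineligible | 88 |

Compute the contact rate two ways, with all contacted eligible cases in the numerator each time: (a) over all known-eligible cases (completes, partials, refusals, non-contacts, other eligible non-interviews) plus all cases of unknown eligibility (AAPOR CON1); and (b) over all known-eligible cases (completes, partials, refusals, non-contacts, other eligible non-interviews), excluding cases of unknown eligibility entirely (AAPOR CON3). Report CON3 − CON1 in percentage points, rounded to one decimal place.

4.3

Numerator = 254 + 23 + 138 + 8 = 423
Base = 254 + 23 + 138 + 61 + 8 + 25 = 509
CON1 = 423 / 509 = 0.8310
Base = 254 + 23 + 138 + 61 + 8 = 484
CON3 = 423 / 484 = 0.8740
Difference = 87.40 − 83.10 = 4.30 percentage points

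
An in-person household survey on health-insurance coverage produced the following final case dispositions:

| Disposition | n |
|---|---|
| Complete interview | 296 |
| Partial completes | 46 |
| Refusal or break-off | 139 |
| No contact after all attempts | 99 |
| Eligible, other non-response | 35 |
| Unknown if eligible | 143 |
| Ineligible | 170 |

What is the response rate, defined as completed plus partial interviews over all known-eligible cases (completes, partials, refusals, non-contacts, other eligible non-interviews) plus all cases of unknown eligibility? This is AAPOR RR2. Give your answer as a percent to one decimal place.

Top → 296 + 46 = 342
Denominator → 296 + 46 + 139 + 99 + 35 + 143 = 758
RR2 = 342 / 758 = 0.4512

45.1%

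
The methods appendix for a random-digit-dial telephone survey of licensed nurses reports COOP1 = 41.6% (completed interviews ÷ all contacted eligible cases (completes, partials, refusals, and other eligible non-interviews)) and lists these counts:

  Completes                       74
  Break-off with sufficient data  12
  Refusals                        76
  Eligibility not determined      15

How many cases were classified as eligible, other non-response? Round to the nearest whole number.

16

COOP1 = 74 / D = 0.416
D = 74 / 0.416 = 177.9
Other denominator terms total 162
eligible, other non-response = 177.9 − 162 ≈ 16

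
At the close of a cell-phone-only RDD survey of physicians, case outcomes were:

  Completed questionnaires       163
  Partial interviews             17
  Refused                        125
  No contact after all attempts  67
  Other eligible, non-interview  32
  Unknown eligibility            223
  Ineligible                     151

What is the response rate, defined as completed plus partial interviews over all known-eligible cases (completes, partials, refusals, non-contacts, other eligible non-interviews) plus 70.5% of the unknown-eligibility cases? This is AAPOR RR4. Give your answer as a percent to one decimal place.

Num → 163 + 17 = 180
Known eligible → 163 + 17 + 125 + 67 + 32 = 404
Estimated eligible among unknowns → 0.7050 × 223 = 157.22
Denominator → 404 + 157.22 = 561.22
RR4 = 180 / 561.22 = 0.3207

32.1%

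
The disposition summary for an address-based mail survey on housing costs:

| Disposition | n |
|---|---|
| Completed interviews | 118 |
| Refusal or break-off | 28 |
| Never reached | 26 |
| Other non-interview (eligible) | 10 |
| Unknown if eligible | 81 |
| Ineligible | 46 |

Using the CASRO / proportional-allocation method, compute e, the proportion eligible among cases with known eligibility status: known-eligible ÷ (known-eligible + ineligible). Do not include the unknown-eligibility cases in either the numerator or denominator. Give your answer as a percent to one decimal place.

Determined eligible: 118 + 28 + 26 + 10 = 182
e = 182 / (182 + 46) = 182 / 228 = 0.7982

79.8%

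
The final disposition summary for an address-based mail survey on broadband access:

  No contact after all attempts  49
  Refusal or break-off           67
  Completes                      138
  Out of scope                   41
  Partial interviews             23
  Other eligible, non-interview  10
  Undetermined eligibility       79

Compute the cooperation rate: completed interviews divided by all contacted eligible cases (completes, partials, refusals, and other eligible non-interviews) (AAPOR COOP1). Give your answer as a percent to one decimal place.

58.0%

Numerator → 138
Base → 138 + 23 + 67 + 10 = 238
COOP1 = 138 / 238 = 0.5798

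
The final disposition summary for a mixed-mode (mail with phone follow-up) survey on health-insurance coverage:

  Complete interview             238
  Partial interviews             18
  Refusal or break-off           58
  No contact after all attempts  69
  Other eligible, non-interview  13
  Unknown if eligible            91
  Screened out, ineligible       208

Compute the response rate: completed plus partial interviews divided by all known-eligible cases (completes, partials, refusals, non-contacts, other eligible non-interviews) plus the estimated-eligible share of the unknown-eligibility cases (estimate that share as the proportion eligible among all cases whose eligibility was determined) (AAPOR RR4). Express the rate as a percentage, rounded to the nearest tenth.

Num: 238 + 18 = 256
Eligible (known): 238 + 18 + 58 + 69 + 13 = 396
e = 396 / (396 + 208) = 396 / 604 = 0.6556
e × U: 0.6556 × 91 = 59.66
Denominator: 396 + 59.66 = 455.66
RR4 = 256 / 455.66 = 0.5618

56.2%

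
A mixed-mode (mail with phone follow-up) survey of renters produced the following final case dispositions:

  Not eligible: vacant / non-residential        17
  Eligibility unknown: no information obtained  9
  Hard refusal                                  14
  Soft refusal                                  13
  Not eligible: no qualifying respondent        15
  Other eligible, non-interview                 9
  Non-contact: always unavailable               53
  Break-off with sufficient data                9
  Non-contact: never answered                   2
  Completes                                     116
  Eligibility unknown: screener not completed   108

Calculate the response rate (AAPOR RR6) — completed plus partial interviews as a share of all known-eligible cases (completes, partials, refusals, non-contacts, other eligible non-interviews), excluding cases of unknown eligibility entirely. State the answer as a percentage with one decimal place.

Refusal or break-off = 14 + 13 = 27
Non-contacts = 2 + 53 = 55
Eligibility not determined = 108 + 9 = 117
Out of scope = 15 + 17 = 32
Numerator = 116 + 9 = 125
Base = 116 + 9 + 27 + 55 + 9 = 216
RR6 = 125 / 216 = 0.5787

57.9%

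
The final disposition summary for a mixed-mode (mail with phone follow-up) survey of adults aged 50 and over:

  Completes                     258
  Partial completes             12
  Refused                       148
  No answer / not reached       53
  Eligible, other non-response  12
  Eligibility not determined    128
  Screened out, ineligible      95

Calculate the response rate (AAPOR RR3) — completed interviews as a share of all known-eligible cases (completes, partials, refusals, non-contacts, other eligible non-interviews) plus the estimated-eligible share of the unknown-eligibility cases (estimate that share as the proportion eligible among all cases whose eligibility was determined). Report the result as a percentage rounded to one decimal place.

43.7%

Num: 258
Known eligible: 258 + 12 + 148 + 53 + 12 = 483
e = 483 / (483 + 95) = 483 / 578 = 0.8356
e × U: 0.8356 × 128 = 106.96
Denom: 483 + 106.96 = 589.96
RR3 = 258 / 589.96 = 0.4373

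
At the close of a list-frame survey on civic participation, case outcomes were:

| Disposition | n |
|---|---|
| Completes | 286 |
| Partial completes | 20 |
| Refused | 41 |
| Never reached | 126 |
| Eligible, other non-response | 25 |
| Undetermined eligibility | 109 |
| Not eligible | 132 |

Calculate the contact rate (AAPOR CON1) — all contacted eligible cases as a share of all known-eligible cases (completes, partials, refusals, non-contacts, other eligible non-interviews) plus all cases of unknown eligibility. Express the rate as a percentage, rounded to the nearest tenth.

61.3%

Numerator = 286 + 20 + 41 + 25 = 372
Denominator = 286 + 20 + 41 + 126 + 25 + 109 = 607
CON1 = 372 / 607 = 0.6129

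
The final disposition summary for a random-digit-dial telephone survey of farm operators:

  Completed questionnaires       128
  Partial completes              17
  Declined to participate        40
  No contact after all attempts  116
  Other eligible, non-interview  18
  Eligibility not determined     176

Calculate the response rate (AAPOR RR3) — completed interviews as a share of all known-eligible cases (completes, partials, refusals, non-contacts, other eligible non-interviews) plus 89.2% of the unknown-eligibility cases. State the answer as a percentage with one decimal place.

Numerator = 128
Determined eligible = 128 + 17 + 40 + 116 + 18 = 319
Eligible share of unknowns = 0.8920 × 176 = 156.99
Base = 319 + 156.99 = 475.99
RR3 = 128 / 475.99 = 0.2689

26.9%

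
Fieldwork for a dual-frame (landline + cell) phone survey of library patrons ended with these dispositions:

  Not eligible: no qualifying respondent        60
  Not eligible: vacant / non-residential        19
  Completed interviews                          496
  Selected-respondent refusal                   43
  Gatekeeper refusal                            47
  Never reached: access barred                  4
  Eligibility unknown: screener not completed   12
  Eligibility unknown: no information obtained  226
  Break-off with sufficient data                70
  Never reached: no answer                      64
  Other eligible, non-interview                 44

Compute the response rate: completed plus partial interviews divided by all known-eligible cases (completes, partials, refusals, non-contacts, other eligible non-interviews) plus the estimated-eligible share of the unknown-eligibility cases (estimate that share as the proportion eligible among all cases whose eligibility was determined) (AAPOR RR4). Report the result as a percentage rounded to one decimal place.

57.5%

Refusals = 47 + 43 = 90
Non-contacts = 64 + 4 = 68
Unknown if eligible = 12 + 226 = 238
Not eligible = 60 + 19 = 79
Numerator = 496 + 70 = 566
Determined eligible = 496 + 70 + 90 + 68 + 44 = 768
e = 768 / (768 + 79) = 768 / 847 = 0.9067
e × U = 0.9067 × 238 = 215.79
Denominator = 768 + 215.79 = 983.79
RR4 = 566 / 983.79 = 0.5753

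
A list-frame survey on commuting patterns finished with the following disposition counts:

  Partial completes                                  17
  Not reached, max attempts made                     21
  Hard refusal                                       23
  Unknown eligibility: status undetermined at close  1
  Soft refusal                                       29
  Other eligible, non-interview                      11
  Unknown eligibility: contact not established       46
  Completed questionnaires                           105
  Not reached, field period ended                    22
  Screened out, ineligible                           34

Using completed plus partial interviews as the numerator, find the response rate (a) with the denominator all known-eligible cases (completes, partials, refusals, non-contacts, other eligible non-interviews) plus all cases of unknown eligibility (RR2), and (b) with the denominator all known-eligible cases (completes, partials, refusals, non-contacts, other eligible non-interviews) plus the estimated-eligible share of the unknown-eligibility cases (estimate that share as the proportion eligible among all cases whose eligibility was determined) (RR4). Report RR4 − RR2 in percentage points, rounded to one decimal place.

1.0

Refusal or break-off = 23 + 29 = 52
No contact after all attempts = 22 + 21 = 43
Undetermined eligibility = 46 + 1 = 47
Num → 105 + 17 = 122
Denominator → 105 + 17 + 52 + 43 + 11 + 47 = 275
RR2 = 122 / 275 = 0.4436
Determined eligible → 105 + 17 + 52 + 43 + 11 = 228
e = 228 / (228 + 34) = 228 / 262 = 0.8702
Estimated eligible among unknowns → 0.8702 × 47 = 40.90
Denominator → 228 + 40.90 = 268.90
RR4 = 122 / 268.90 = 0.4537
Difference = 45.37 − 44.36 = 1.01 percentage points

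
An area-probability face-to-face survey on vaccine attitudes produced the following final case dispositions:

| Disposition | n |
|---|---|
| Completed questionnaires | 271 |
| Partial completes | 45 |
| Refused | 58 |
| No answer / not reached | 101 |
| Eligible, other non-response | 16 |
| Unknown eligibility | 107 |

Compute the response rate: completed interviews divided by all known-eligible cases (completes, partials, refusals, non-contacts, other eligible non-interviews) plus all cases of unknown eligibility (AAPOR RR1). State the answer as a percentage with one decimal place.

Top: 271
Base: 271 + 45 + 58 + 101 + 16 + 107 = 598
RR1 = 271 / 598 = 0.4532

45.3%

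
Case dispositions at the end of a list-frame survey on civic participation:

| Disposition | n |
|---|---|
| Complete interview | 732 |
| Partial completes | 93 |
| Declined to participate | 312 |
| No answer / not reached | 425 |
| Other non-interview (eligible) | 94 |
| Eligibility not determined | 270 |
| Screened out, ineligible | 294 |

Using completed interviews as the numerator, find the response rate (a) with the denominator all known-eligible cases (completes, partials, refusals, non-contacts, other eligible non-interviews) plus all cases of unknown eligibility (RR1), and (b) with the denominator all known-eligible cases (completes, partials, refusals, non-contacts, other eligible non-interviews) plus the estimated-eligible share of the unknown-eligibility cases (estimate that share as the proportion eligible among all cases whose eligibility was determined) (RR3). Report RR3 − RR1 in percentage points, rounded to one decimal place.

Numerator: 732
Denominator: 732 + 93 + 312 + 425 + 94 + 270 = 1926
RR1 = 732 / 1926 = 0.3801
Determined eligible: 732 + 93 + 312 + 425 + 94 = 1656
e = 1656 / (1656 + 294) = 1656 / 1950 = 0.8492
e × U: 0.8492 × 270 = 229.28
Denominator: 1656 + 229.28 = 1885.28
RR3 = 732 / 1885.28 = 0.3883
Difference = 38.83 − 38.01 = 0.82 percentage points

0.8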